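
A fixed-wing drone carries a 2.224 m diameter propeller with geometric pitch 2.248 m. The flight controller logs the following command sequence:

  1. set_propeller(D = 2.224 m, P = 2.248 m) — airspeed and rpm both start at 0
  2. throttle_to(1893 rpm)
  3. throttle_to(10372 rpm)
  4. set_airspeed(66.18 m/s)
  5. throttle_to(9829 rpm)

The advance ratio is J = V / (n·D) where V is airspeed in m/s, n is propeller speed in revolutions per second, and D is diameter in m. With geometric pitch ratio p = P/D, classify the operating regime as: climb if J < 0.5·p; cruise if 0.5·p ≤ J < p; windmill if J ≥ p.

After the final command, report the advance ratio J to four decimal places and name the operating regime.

set_propeller: D = 2.224 m, P = 2.248 m (p = P/D = 1.010791); state ← (V=0, rpm=0)
throttle_to(1893): rpm ← 1893
throttle_to(10372): rpm ← 10372
set_airspeed(66.18): V ← 66.18 m/s
throttle_to(9829): rpm ← 9829
final state: V = 66.18 m/s, rpm = 9829 → n = rpm/60 = 163.816667 rev/s
J = V / (n·D) = 66.18 / (163.816667 × 2.224) = 0.181649
regime bands: climb J<0.5054 | cruise [0.5054, 1.0108) | windmill J≥1.0108
J = 0.1816 → climb

J = 0.1816, regime = climb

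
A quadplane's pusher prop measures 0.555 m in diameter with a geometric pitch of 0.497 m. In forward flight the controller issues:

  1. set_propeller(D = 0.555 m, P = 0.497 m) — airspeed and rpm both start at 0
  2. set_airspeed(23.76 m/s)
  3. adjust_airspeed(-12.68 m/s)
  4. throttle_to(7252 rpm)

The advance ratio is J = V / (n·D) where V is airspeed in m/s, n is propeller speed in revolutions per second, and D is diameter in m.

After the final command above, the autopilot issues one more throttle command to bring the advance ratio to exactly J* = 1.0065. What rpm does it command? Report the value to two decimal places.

set_propeller: D = 0.555 m, P = 0.497 m (p = P/D = 0.895495); state ← (V=0, rpm=0)
set_airspeed(23.76): V ← 23.76 m/s
adjust_airspeed(-12.68): V ← 23.76 -12.68 = 11.08 m/s
throttle_to(7252): rpm ← 7252
final state: V = 11.08 m/s, rpm = 7252 → n = rpm/60 = 120.866667 rev/s
target J* = 1.0065; solve J* = V/(n·D) for n: n = V/(J*·D) = 11.08/(1.0065 × 0.555) = 19.835036 rev/s
rpm = 60·n = 1190.102174

rpm = 1190.10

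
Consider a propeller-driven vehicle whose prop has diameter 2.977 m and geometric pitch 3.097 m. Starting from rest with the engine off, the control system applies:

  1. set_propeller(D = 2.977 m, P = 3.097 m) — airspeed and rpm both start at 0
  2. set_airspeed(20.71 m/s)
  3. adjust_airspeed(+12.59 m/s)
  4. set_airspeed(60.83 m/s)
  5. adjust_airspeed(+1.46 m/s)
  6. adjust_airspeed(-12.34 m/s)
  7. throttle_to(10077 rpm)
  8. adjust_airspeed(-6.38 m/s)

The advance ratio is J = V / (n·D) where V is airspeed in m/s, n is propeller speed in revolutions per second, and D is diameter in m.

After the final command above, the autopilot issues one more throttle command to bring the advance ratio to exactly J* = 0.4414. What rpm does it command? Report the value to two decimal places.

set_propeller: D = 2.977 m, P = 3.097 m (p = P/D = 1.040309); state ← (V=0, rpm=0)
set_airspeed(20.71): V ← 20.71 m/s
adjust_airspeed(+12.59): V ← 20.71 +12.59 = 33.3 m/s
set_airspeed(60.83): V ← 60.83 m/s
adjust_airspeed(+1.46): V ← 60.83 +1.46 = 62.29 m/s
adjust_airspeed(-12.34): V ← 62.29 -12.34 = 49.95 m/s
throttle_to(10077): rpm ← 10077
adjust_airspeed(-6.38): V ← 49.95 -6.38 = 43.57 m/s
final state: V = 43.57 m/s, rpm = 10077 → n = rpm/60 = 167.950000 rev/s
target J* = 0.4414; solve J* = V/(n·D) for n: n = V/(J*·D) = 43.57/(0.4414 × 2.977) = 33.157089 rev/s
rpm = 60·n = 1989.425347

rpm = 1989.43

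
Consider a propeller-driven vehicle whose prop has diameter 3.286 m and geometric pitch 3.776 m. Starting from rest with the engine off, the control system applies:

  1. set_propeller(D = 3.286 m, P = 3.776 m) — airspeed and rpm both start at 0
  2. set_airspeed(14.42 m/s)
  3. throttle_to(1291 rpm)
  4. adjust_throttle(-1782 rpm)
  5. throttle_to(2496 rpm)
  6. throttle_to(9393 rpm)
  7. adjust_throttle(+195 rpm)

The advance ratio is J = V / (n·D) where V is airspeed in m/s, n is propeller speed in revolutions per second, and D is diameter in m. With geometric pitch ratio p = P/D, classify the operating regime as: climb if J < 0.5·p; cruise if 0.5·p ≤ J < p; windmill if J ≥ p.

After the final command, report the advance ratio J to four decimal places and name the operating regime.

set_propeller: D = 3.286 m, P = 3.776 m (p = P/D = 1.149117); state ← (V=0, rpm=0)
set_airspeed(14.42): V ← 14.42 m/s
throttle_to(1291): rpm ← 1291
adjust_throttle(-1782): rpm ← 1291 -1782 = -491
throttle_to(2496): rpm ← 2496
throttle_to(9393): rpm ← 9393
adjust_throttle(+195): rpm ← 9393 +195 = 9588
final state: V = 14.42 m/s, rpm = 9588 → n = rpm/60 = 159.800000 rev/s
J = V / (n·D) = 14.42 / (159.800000 × 3.286) = 0.027461
regime bands: climb J<0.5746 | cruise [0.5746, 1.1491) | windmill J≥1.1491
J = 0.0275 → climb

J = 0.0275, regime = climb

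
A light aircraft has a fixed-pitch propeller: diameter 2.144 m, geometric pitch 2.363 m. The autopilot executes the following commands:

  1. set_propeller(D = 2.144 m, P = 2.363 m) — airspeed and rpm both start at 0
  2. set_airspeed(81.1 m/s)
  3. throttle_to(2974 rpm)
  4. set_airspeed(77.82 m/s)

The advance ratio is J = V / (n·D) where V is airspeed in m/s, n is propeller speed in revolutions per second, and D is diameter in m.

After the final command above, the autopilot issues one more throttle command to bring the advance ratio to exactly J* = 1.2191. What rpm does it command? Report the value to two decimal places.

rpm = 1786.40

set_propeller: D = 2.144 m, P = 2.363 m (p = P/D = 1.102146); state ← (V=0, rpm=0)
set_airspeed(81.1): V ← 81.1 m/s
throttle_to(2974): rpm ← 2974
set_airspeed(77.82): V ← 77.82 m/s
final state: V = 77.82 m/s, rpm = 2974 → n = rpm/60 = 49.566667 rev/s
target J* = 1.2191; solve J* = V/(n·D) for n: n = V/(J*·D) = 77.82/(1.2191 × 2.144) = 29.773310 rev/s
rpm = 60·n = 1786.398579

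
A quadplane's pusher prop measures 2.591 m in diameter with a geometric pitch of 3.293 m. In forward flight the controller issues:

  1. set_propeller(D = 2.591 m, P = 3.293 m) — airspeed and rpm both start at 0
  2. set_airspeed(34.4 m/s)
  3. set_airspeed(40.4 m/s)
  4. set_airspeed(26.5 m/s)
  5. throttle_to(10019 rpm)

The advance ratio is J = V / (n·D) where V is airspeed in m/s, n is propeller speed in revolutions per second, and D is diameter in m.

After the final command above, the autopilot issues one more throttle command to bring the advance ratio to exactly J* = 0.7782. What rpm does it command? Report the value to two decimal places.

set_propeller: D = 2.591 m, P = 3.293 m (p = P/D = 1.270938); state ← (V=0, rpm=0)
set_airspeed(34.4): V ← 34.4 m/s
set_airspeed(40.4): V ← 40.4 m/s
set_airspeed(26.5): V ← 26.5 m/s
throttle_to(10019): rpm ← 10019
final state: V = 26.5 m/s, rpm = 10019 → n = rpm/60 = 166.983333 rev/s
target J* = 0.7782; solve J* = V/(n·D) for n: n = V/(J*·D) = 26.5/(0.7782 × 2.591) = 13.142780 rev/s
rpm = 60·n = 788.566793

rpm = 788.57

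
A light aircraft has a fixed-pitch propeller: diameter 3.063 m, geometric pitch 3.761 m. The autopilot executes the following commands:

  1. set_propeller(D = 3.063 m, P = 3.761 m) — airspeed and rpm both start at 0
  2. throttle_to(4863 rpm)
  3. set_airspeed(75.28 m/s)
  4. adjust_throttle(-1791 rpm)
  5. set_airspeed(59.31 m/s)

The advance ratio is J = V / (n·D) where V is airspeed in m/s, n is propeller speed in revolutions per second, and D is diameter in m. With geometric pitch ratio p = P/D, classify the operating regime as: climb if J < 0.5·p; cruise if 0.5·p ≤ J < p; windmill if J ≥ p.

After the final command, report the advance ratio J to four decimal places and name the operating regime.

set_propeller: D = 3.063 m, P = 3.761 m (p = P/D = 1.227881); state ← (V=0, rpm=0)
throttle_to(4863): rpm ← 4863
set_airspeed(75.28): V ← 75.28 m/s
adjust_throttle(-1791): rpm ← 4863 -1791 = 3072
set_airspeed(59.31): V ← 59.31 m/s
final state: V = 59.31 m/s, rpm = 3072 → n = rpm/60 = 51.200000 rev/s
J = V / (n·D) = 59.31 / (51.200000 × 3.063) = 0.378191
regime bands: climb J<0.6139 | cruise [0.6139, 1.2279) | windmill J≥1.2279
J = 0.3782 → climb

J = 0.3782, regime = climb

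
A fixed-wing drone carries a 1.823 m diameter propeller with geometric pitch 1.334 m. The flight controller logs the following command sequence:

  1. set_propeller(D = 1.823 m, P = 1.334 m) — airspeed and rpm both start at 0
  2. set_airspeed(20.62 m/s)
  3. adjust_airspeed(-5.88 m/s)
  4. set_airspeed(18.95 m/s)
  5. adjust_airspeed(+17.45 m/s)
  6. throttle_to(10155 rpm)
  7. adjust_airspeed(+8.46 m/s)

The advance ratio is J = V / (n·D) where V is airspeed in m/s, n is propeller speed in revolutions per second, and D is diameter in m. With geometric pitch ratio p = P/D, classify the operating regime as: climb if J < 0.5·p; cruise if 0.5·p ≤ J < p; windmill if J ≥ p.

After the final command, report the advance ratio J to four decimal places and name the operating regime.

J = 0.1454, regime = climb

set_propeller: D = 1.823 m, P = 1.334 m (p = P/D = 0.731761); state ← (V=0, rpm=0)
set_airspeed(20.62): V ← 20.62 m/s
adjust_airspeed(-5.88): V ← 20.62 -5.88 = 14.74 m/s
set_airspeed(18.95): V ← 18.95 m/s
adjust_airspeed(+17.45): V ← 18.95 +17.45 = 36.4 m/s
throttle_to(10155): rpm ← 10155
adjust_airspeed(+8.46): V ← 36.4 +8.46 = 44.86 m/s
final state: V = 44.86 m/s, rpm = 10155 → n = rpm/60 = 169.250000 rev/s
J = V / (n·D) = 44.86 / (169.250000 × 1.823) = 0.145393
regime bands: climb J<0.3659 | cruise [0.3659, 0.7318) | windmill J≥0.7318
J = 0.1454 → climb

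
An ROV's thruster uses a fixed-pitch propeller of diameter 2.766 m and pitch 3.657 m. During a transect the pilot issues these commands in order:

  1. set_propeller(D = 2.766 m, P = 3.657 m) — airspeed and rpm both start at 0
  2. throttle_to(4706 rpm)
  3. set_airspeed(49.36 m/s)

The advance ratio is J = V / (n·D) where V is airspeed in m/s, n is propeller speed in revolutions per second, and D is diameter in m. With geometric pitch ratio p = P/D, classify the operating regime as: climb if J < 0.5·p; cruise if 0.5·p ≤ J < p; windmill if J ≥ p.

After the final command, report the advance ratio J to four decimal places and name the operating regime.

set_propeller: D = 2.766 m, P = 3.657 m (p = P/D = 1.322126); state ← (V=0, rpm=0)
throttle_to(4706): rpm ← 4706
set_airspeed(49.36): V ← 49.36 m/s
final state: V = 49.36 m/s, rpm = 4706 → n = rpm/60 = 78.433333 rev/s
J = V / (n·D) = 49.36 / (78.433333 × 2.766) = 0.227521
regime bands: climb J<0.6611 | cruise [0.6611, 1.3221) | windmill J≥1.3221
J = 0.2275 → climb

J = 0.2275, regime = climb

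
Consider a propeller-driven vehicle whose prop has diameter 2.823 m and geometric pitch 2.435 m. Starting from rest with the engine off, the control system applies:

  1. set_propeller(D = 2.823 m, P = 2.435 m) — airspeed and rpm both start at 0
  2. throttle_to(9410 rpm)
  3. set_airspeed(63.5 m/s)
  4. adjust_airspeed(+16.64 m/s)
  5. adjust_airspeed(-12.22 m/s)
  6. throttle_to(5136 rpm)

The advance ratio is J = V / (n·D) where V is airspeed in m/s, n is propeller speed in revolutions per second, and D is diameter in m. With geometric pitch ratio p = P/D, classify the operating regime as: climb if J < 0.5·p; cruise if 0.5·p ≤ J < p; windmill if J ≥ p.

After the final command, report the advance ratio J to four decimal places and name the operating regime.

set_propeller: D = 2.823 m, P = 2.435 m (p = P/D = 0.862558); state ← (V=0, rpm=0)
throttle_to(9410): rpm ← 9410
set_airspeed(63.5): V ← 63.5 m/s
adjust_airspeed(+16.64): V ← 63.5 +16.64 = 80.14 m/s
adjust_airspeed(-12.22): V ← 80.14 -12.22 = 67.92 m/s
throttle_to(5136): rpm ← 5136
final state: V = 67.92 m/s, rpm = 5136 → n = rpm/60 = 85.600000 rev/s
J = V / (n·D) = 67.92 / (85.600000 × 2.823) = 0.281069
regime bands: climb J<0.4313 | cruise [0.4313, 0.8626) | windmill J≥0.8626
J = 0.2811 → climb

J = 0.2811, regime = climb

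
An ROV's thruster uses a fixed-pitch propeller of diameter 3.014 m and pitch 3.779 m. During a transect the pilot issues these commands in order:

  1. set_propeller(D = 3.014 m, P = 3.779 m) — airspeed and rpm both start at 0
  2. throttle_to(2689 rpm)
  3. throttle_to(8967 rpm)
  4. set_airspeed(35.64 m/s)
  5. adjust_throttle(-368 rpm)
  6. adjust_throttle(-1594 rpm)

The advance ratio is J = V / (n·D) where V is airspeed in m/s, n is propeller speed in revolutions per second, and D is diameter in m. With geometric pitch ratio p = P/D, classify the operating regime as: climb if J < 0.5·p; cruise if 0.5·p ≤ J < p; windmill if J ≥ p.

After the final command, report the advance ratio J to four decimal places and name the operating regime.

J = 0.1013, regime = climb

set_propeller: D = 3.014 m, P = 3.779 m (p = P/D = 1.253816); state ← (V=0, rpm=0)
throttle_to(2689): rpm ← 2689
throttle_to(8967): rpm ← 8967
set_airspeed(35.64): V ← 35.64 m/s
adjust_throttle(-368): rpm ← 8967 -368 = 8599
adjust_throttle(-1594): rpm ← 8599 -1594 = 7005
final state: V = 35.64 m/s, rpm = 7005 → n = rpm/60 = 116.750000 rev/s
J = V / (n·D) = 35.64 / (116.750000 × 3.014) = 0.101283
regime bands: climb J<0.6269 | cruise [0.6269, 1.2538) | windmill J≥1.2538
J = 0.1013 → climb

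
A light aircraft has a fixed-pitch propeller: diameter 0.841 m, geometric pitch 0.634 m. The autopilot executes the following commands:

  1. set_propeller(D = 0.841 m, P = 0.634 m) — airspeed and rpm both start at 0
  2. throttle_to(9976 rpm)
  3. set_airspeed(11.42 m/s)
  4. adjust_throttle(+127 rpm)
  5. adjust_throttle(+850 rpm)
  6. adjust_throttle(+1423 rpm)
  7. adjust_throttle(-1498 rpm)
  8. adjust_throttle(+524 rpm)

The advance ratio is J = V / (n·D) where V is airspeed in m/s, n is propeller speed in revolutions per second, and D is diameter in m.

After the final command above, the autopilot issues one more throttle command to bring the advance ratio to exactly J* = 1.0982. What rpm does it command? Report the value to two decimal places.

rpm = 741.89

set_propeller: D = 0.841 m, P = 0.634 m (p = P/D = 0.753864); state ← (V=0, rpm=0)
throttle_to(9976): rpm ← 9976
set_airspeed(11.42): V ← 11.42 m/s
adjust_throttle(+127): rpm ← 9976 +127 = 10103
adjust_throttle(+850): rpm ← 10103 +850 = 10953
adjust_throttle(+1423): rpm ← 10953 +1423 = 12376
adjust_throttle(-1498): rpm ← 12376 -1498 = 10878
adjust_throttle(+524): rpm ← 10878 +524 = 11402
final state: V = 11.42 m/s, rpm = 11402 → n = rpm/60 = 190.033333 rev/s
target J* = 1.0982; solve J* = V/(n·D) for n: n = V/(J*·D) = 11.42/(1.0982 × 0.841) = 12.364845 rev/s
rpm = 60·n = 741.890687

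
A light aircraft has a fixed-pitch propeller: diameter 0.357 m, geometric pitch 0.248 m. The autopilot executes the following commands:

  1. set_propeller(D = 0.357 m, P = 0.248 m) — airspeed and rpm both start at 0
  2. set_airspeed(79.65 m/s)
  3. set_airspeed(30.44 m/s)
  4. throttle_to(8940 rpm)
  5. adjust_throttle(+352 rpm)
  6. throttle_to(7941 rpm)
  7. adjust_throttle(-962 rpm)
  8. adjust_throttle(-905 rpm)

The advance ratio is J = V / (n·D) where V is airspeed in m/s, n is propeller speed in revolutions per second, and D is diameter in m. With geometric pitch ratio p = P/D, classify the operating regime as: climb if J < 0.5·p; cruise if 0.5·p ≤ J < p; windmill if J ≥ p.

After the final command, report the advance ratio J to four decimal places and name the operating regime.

set_propeller: D = 0.357 m, P = 0.248 m (p = P/D = 0.694678); state ← (V=0, rpm=0)
set_airspeed(79.65): V ← 79.65 m/s
set_airspeed(30.44): V ← 30.44 m/s
throttle_to(8940): rpm ← 8940
adjust_throttle(+352): rpm ← 8940 +352 = 9292
throttle_to(7941): rpm ← 7941
adjust_throttle(-962): rpm ← 7941 -962 = 6979
adjust_throttle(-905): rpm ← 6979 -905 = 6074
final state: V = 30.44 m/s, rpm = 6074 → n = rpm/60 = 101.233333 rev/s
J = V / (n·D) = 30.44 / (101.233333 × 0.357) = 0.842273
regime bands: climb J<0.3473 | cruise [0.3473, 0.6947) | windmill J≥0.6947
J = 0.8423 → windmill

J = 0.8423, regime = windmill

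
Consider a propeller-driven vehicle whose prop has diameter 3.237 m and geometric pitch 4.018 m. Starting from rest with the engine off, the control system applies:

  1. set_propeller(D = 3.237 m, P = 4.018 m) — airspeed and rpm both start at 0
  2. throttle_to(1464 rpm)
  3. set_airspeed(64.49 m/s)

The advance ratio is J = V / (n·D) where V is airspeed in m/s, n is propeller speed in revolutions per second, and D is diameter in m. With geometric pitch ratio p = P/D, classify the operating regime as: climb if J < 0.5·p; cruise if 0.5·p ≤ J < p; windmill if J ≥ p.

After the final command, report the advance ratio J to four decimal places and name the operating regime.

J = 0.8165, regime = cruise

set_propeller: D = 3.237 m, P = 4.018 m (p = P/D = 1.241273); state ← (V=0, rpm=0)
throttle_to(1464): rpm ← 1464
set_airspeed(64.49): V ← 64.49 m/s
final state: V = 64.49 m/s, rpm = 1464 → n = rpm/60 = 24.400000 rev/s
J = V / (n·D) = 64.49 / (24.400000 × 3.237) = 0.816507
regime bands: climb J<0.6206 | cruise [0.6206, 1.2413) | windmill J≥1.2413
J = 0.8165 → cruise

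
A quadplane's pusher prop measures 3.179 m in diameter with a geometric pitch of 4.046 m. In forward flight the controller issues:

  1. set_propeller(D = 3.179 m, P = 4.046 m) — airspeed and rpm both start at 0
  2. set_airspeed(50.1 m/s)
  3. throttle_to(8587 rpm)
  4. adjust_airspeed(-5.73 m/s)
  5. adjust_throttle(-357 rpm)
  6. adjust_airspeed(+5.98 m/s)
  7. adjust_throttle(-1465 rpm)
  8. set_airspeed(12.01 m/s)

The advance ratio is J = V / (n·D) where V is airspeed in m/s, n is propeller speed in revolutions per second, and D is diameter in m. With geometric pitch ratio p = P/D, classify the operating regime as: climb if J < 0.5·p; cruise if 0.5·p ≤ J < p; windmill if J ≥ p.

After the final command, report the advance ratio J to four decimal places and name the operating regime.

set_propeller: D = 3.179 m, P = 4.046 m (p = P/D = 1.272727); state ← (V=0, rpm=0)
set_airspeed(50.1): V ← 50.1 m/s
throttle_to(8587): rpm ← 8587
adjust_airspeed(-5.73): V ← 50.1 -5.73 = 44.37 m/s
adjust_throttle(-357): rpm ← 8587 -357 = 8230
adjust_airspeed(+5.98): V ← 44.37 +5.98 = 50.35 m/s
adjust_throttle(-1465): rpm ← 8230 -1465 = 6765
set_airspeed(12.01): V ← 12.01 m/s
final state: V = 12.01 m/s, rpm = 6765 → n = rpm/60 = 112.750000 rev/s
J = V / (n·D) = 12.01 / (112.750000 × 3.179) = 0.033507
regime bands: climb J<0.6364 | cruise [0.6364, 1.2727) | windmill J≥1.2727
J = 0.0335 → climb

J = 0.0335, regime = climb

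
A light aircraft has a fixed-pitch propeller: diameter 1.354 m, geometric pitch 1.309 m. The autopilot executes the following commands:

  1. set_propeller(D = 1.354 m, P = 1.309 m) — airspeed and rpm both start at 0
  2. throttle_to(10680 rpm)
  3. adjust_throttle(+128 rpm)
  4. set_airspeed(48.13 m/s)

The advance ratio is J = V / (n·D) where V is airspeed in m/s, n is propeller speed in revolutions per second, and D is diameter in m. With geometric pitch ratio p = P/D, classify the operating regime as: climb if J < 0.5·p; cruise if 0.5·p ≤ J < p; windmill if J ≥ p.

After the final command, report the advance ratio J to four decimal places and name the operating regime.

J = 0.1973, regime = climb

set_propeller: D = 1.354 m, P = 1.309 m (p = P/D = 0.966765); state ← (V=0, rpm=0)
throttle_to(10680): rpm ← 10680
adjust_throttle(+128): rpm ← 10680 +128 = 10808
set_airspeed(48.13): V ← 48.13 m/s
final state: V = 48.13 m/s, rpm = 10808 → n = rpm/60 = 180.133333 rev/s
J = V / (n·D) = 48.13 / (180.133333 × 1.354) = 0.197335
regime bands: climb J<0.4834 | cruise [0.4834, 0.9668) | windmill J≥0.9668
J = 0.1973 → climb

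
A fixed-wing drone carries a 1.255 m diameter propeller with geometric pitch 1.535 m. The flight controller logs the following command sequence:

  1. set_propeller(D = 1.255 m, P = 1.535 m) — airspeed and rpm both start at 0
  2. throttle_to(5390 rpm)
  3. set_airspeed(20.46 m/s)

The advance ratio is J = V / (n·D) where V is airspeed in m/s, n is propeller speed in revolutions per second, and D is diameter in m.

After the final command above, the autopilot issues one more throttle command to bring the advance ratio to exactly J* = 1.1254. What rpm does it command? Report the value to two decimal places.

set_propeller: D = 1.255 m, P = 1.535 m (p = P/D = 1.223108); state ← (V=0, rpm=0)
throttle_to(5390): rpm ← 5390
set_airspeed(20.46): V ← 20.46 m/s
final state: V = 20.46 m/s, rpm = 5390 → n = rpm/60 = 89.833333 rev/s
target J* = 1.1254; solve J* = V/(n·D) for n: n = V/(J*·D) = 20.46/(1.1254 × 1.255) = 14.486217 rev/s
rpm = 60·n = 869.173032

rpm = 869.17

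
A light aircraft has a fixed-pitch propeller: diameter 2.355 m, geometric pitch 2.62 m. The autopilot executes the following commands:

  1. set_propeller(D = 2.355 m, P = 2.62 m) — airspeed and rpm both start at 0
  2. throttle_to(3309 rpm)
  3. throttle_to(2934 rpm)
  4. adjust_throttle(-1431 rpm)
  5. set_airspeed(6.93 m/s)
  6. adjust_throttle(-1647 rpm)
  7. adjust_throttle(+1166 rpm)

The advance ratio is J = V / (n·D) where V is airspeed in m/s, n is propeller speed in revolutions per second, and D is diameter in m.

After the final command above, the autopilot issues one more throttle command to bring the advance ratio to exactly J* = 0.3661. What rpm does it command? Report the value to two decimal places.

rpm = 482.27

set_propeller: D = 2.355 m, P = 2.62 m (p = P/D = 1.112527); state ← (V=0, rpm=0)
throttle_to(3309): rpm ← 3309
throttle_to(2934): rpm ← 2934
adjust_throttle(-1431): rpm ← 2934 -1431 = 1503
set_airspeed(6.93): V ← 6.93 m/s
adjust_throttle(-1647): rpm ← 1503 -1647 = -144
adjust_throttle(+1166): rpm ← -144 +1166 = 1022
final state: V = 6.93 m/s, rpm = 1022 → n = rpm/60 = 17.033333 rev/s
target J* = 0.3661; solve J* = V/(n·D) for n: n = V/(J*·D) = 6.93/(0.3661 × 2.355) = 8.037900 rev/s
rpm = 60·n = 482.273995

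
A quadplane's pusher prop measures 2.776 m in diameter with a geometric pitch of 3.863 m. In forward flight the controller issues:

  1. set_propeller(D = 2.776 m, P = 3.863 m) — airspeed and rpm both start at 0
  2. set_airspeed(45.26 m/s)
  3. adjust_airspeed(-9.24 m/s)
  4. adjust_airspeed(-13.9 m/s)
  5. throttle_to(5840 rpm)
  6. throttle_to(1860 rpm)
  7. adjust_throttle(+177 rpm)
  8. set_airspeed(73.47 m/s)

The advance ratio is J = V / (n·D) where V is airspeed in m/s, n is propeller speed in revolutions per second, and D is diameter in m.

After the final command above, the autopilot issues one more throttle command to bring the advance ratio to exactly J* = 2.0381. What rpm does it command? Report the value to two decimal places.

set_propeller: D = 2.776 m, P = 3.863 m (p = P/D = 1.391571); state ← (V=0, rpm=0)
set_airspeed(45.26): V ← 45.26 m/s
adjust_airspeed(-9.24): V ← 45.26 -9.24 = 36.02 m/s
adjust_airspeed(-13.9): V ← 36.02 -13.9 = 22.12 m/s
throttle_to(5840): rpm ← 5840
throttle_to(1860): rpm ← 1860
adjust_throttle(+177): rpm ← 1860 +177 = 2037
set_airspeed(73.47): V ← 73.47 m/s
final state: V = 73.47 m/s, rpm = 2037 → n = rpm/60 = 33.950000 rev/s
target J* = 2.0381; solve J* = V/(n·D) for n: n = V/(J*·D) = 73.47/(2.0381 × 2.776) = 12.985692 rev/s
rpm = 60·n = 779.141504

rpm = 779.14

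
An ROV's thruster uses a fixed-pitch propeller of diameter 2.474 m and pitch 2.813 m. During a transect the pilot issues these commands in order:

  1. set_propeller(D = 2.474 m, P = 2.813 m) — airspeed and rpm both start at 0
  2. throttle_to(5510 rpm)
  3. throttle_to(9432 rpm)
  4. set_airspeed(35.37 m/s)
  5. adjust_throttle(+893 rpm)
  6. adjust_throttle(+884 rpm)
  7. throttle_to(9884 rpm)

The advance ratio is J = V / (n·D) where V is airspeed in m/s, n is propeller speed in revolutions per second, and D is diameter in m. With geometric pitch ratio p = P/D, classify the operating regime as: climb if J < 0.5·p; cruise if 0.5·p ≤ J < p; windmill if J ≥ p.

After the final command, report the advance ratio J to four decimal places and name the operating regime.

set_propeller: D = 2.474 m, P = 2.813 m (p = P/D = 1.137025); state ← (V=0, rpm=0)
throttle_to(5510): rpm ← 5510
throttle_to(9432): rpm ← 9432
set_airspeed(35.37): V ← 35.37 m/s
adjust_throttle(+893): rpm ← 9432 +893 = 10325
adjust_throttle(+884): rpm ← 10325 +884 = 11209
throttle_to(9884): rpm ← 9884
final state: V = 35.37 m/s, rpm = 9884 → n = rpm/60 = 164.733333 rev/s
J = V / (n·D) = 35.37 / (164.733333 × 2.474) = 0.086787
regime bands: climb J<0.5685 | cruise [0.5685, 1.1370) | windmill J≥1.1370
J = 0.0868 → climb

J = 0.0868, regime = climb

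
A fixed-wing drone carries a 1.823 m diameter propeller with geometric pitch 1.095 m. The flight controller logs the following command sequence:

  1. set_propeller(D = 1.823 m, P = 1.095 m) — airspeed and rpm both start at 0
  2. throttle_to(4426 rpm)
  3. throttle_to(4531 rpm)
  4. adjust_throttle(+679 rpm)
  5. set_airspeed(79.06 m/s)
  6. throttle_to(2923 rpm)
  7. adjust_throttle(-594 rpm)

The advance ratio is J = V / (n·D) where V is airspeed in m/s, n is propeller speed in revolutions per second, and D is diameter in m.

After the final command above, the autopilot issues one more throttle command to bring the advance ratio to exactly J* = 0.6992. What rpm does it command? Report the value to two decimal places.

rpm = 3721.52

set_propeller: D = 1.823 m, P = 1.095 m (p = P/D = 0.600658); state ← (V=0, rpm=0)
throttle_to(4426): rpm ← 4426
throttle_to(4531): rpm ← 4531
adjust_throttle(+679): rpm ← 4531 +679 = 5210
set_airspeed(79.06): V ← 79.06 m/s
throttle_to(2923): rpm ← 2923
adjust_throttle(-594): rpm ← 2923 -594 = 2329
final state: V = 79.06 m/s, rpm = 2329 → n = rpm/60 = 38.816667 rev/s
target J* = 0.6992; solve J* = V/(n·D) for n: n = V/(J*·D) = 79.06/(0.6992 × 1.823) = 62.025278 rev/s
rpm = 60·n = 3721.516699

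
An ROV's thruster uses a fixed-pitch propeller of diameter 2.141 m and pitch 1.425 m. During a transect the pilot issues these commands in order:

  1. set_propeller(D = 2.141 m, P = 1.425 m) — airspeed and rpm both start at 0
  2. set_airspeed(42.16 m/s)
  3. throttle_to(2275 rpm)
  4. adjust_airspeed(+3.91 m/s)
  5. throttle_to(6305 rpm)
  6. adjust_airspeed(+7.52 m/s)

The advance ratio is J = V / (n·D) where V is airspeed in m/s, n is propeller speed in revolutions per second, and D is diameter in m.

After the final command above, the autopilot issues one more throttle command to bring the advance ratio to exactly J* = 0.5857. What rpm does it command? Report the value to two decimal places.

set_propeller: D = 2.141 m, P = 1.425 m (p = P/D = 0.665577); state ← (V=0, rpm=0)
set_airspeed(42.16): V ← 42.16 m/s
throttle_to(2275): rpm ← 2275
adjust_airspeed(+3.91): V ← 42.16 +3.91 = 46.07 m/s
throttle_to(6305): rpm ← 6305
adjust_airspeed(+7.52): V ← 46.07 +7.52 = 53.59 m/s
final state: V = 53.59 m/s, rpm = 6305 → n = rpm/60 = 105.083333 rev/s
target J* = 0.5857; solve J* = V/(n·D) for n: n = V/(J*·D) = 53.59/(0.5857 × 2.141) = 42.735803 rev/s
rpm = 60·n = 2564.148162

rpm = 2564.15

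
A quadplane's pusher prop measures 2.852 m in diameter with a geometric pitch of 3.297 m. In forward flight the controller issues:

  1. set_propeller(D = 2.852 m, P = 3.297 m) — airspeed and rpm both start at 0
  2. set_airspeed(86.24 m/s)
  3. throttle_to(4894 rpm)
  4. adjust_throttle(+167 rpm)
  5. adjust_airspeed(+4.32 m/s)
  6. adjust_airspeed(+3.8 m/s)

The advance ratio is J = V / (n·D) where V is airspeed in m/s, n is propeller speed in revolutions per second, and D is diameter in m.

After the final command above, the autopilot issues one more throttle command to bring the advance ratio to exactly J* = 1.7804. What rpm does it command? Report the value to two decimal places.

rpm = 1114.99

set_propeller: D = 2.852 m, P = 3.297 m (p = P/D = 1.156031); state ← (V=0, rpm=0)
set_airspeed(86.24): V ← 86.24 m/s
throttle_to(4894): rpm ← 4894
adjust_throttle(+167): rpm ← 4894 +167 = 5061
adjust_airspeed(+4.32): V ← 86.24 +4.32 = 90.56 m/s
adjust_airspeed(+3.8): V ← 90.56 +3.8 = 94.36 m/s
final state: V = 94.36 m/s, rpm = 5061 → n = rpm/60 = 84.350000 rev/s
target J* = 1.7804; solve J* = V/(n·D) for n: n = V/(J*·D) = 94.36/(1.7804 × 2.852) = 18.583214 rev/s
rpm = 60·n = 1114.992833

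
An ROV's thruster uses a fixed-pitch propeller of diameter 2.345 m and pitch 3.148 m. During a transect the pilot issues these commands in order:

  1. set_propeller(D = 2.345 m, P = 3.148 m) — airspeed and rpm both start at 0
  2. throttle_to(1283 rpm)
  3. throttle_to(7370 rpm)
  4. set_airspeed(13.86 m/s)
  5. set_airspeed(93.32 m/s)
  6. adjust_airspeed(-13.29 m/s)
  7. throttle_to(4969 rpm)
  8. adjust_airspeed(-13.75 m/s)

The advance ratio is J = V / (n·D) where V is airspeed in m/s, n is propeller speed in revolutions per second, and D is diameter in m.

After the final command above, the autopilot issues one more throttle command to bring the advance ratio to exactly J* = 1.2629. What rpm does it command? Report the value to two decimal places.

set_propeller: D = 2.345 m, P = 3.148 m (p = P/D = 1.342431); state ← (V=0, rpm=0)
throttle_to(1283): rpm ← 1283
throttle_to(7370): rpm ← 7370
set_airspeed(13.86): V ← 13.86 m/s
set_airspeed(93.32): V ← 93.32 m/s
adjust_airspeed(-13.29): V ← 93.32 -13.29 = 80.03 m/s
throttle_to(4969): rpm ← 4969
adjust_airspeed(-13.75): V ← 80.03 -13.75 = 66.28 m/s
final state: V = 66.28 m/s, rpm = 4969 → n = rpm/60 = 82.816667 rev/s
target J* = 1.2629; solve J* = V/(n·D) for n: n = V/(J*·D) = 66.28/(1.2629 × 2.345) = 22.380547 rev/s
rpm = 60·n = 1342.832797

rpm = 1342.83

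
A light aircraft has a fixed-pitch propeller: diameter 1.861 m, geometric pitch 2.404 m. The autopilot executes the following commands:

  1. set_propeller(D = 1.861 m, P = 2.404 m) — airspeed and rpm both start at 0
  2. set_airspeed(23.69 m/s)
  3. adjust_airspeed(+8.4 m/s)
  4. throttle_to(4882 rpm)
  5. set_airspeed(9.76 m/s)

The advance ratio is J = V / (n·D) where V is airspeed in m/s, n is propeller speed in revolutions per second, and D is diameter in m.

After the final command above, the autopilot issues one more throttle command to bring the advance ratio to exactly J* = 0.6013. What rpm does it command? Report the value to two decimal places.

rpm = 523.32

set_propeller: D = 1.861 m, P = 2.404 m (p = P/D = 1.291779); state ← (V=0, rpm=0)
set_airspeed(23.69): V ← 23.69 m/s
adjust_airspeed(+8.4): V ← 23.69 +8.4 = 32.09 m/s
throttle_to(4882): rpm ← 4882
set_airspeed(9.76): V ← 9.76 m/s
final state: V = 9.76 m/s, rpm = 4882 → n = rpm/60 = 81.366667 rev/s
target J* = 0.6013; solve J* = V/(n·D) for n: n = V/(J*·D) = 9.76/(0.6013 × 1.861) = 8.721923 rev/s
rpm = 60·n = 523.315371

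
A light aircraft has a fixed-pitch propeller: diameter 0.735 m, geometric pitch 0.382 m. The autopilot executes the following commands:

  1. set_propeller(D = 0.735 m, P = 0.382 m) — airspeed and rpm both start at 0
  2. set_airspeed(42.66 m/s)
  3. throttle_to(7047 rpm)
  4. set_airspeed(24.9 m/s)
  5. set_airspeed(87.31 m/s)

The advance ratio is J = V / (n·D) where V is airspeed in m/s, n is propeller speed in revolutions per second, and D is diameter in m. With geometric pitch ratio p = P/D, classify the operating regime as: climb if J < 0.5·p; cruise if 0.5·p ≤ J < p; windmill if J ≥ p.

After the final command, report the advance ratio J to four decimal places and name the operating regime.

set_propeller: D = 0.735 m, P = 0.382 m (p = P/D = 0.519728); state ← (V=0, rpm=0)
set_airspeed(42.66): V ← 42.66 m/s
throttle_to(7047): rpm ← 7047
set_airspeed(24.9): V ← 24.9 m/s
set_airspeed(87.31): V ← 87.31 m/s
final state: V = 87.31 m/s, rpm = 7047 → n = rpm/60 = 117.450000 rev/s
J = V / (n·D) = 87.31 / (117.450000 × 0.735) = 1.011402
regime bands: climb J<0.2599 | cruise [0.2599, 0.5197) | windmill J≥0.5197
J = 1.0114 → windmill

J = 1.0114, regime = windmill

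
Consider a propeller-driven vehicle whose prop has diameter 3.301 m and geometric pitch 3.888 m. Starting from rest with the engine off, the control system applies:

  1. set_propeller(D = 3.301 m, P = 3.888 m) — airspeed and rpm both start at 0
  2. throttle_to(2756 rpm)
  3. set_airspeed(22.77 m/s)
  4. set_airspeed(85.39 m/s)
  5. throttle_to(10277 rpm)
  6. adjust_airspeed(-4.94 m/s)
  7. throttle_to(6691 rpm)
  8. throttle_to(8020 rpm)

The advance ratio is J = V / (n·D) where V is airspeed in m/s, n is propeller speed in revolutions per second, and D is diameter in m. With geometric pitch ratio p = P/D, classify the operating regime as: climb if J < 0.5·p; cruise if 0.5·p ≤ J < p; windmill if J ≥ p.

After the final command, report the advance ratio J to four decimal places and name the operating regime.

J = 0.1823, regime = climb

set_propeller: D = 3.301 m, P = 3.888 m (p = P/D = 1.177825); state ← (V=0, rpm=0)
throttle_to(2756): rpm ← 2756
set_airspeed(22.77): V ← 22.77 m/s
set_airspeed(85.39): V ← 85.39 m/s
throttle_to(10277): rpm ← 10277
adjust_airspeed(-4.94): V ← 85.39 -4.94 = 80.45 m/s
throttle_to(6691): rpm ← 6691
throttle_to(8020): rpm ← 8020
final state: V = 80.45 m/s, rpm = 8020 → n = rpm/60 = 133.666667 rev/s
J = V / (n·D) = 80.45 / (133.666667 × 3.301) = 0.182330
regime bands: climb J<0.5889 | cruise [0.5889, 1.1778) | windmill J≥1.1778
J = 0.1823 → climb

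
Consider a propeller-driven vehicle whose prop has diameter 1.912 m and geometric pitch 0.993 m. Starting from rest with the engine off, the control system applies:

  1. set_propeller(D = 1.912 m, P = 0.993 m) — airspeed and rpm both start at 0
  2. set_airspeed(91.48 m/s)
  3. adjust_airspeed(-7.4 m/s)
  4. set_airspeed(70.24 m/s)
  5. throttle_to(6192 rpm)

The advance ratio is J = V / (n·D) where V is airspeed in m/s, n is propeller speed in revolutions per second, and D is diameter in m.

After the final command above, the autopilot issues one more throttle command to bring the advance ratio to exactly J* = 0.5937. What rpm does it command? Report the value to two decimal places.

rpm = 3712.62

set_propeller: D = 1.912 m, P = 0.993 m (p = P/D = 0.519351); state ← (V=0, rpm=0)
set_airspeed(91.48): V ← 91.48 m/s
adjust_airspeed(-7.4): V ← 91.48 -7.4 = 84.08 m/s
set_airspeed(70.24): V ← 70.24 m/s
throttle_to(6192): rpm ← 6192
final state: V = 70.24 m/s, rpm = 6192 → n = rpm/60 = 103.200000 rev/s
target J* = 0.5937; solve J* = V/(n·D) for n: n = V/(J*·D) = 70.24/(0.5937 × 1.912) = 61.877045 rev/s
rpm = 60·n = 3712.622706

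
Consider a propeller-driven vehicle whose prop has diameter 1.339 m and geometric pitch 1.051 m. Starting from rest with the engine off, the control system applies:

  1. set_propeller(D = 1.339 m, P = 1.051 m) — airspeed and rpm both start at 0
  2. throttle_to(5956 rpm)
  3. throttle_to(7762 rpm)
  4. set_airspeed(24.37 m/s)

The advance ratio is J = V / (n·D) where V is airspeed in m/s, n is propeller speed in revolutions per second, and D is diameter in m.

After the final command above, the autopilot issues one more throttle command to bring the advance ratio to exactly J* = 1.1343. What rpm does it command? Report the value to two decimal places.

set_propeller: D = 1.339 m, P = 1.051 m (p = P/D = 0.784914); state ← (V=0, rpm=0)
throttle_to(5956): rpm ← 5956
throttle_to(7762): rpm ← 7762
set_airspeed(24.37): V ← 24.37 m/s
final state: V = 24.37 m/s, rpm = 7762 → n = rpm/60 = 129.366667 rev/s
target J* = 1.1343; solve J* = V/(n·D) for n: n = V/(J*·D) = 24.37/(1.1343 × 1.339) = 16.045270 rev/s
rpm = 60·n = 962.716179

rpm = 962.72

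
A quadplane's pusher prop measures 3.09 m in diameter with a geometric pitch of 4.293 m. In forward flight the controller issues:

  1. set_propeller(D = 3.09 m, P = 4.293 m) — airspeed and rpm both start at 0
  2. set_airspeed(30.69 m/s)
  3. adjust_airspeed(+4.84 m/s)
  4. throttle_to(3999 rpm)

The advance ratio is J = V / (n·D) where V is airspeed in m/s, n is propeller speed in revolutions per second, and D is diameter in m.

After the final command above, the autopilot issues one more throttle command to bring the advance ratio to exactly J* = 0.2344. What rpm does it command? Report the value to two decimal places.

rpm = 2943.27

set_propeller: D = 3.09 m, P = 4.293 m (p = P/D = 1.389320); state ← (V=0, rpm=0)
set_airspeed(30.69): V ← 30.69 m/s
adjust_airspeed(+4.84): V ← 30.69 +4.84 = 35.53 m/s
throttle_to(3999): rpm ← 3999
final state: V = 35.53 m/s, rpm = 3999 → n = rpm/60 = 66.650000 rev/s
target J* = 0.2344; solve J* = V/(n·D) for n: n = V/(J*·D) = 35.53/(0.2344 × 3.09) = 49.054530 rev/s
rpm = 60·n = 2943.271812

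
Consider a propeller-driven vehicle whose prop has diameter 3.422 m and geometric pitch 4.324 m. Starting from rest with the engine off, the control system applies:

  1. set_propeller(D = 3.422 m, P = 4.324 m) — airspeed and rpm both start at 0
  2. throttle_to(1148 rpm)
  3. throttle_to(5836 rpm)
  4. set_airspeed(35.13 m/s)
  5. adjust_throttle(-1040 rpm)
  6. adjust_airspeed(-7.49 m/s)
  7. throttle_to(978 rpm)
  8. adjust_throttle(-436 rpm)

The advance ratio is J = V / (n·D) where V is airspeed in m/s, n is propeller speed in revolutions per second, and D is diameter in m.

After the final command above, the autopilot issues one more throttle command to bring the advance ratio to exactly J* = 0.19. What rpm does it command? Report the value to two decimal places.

rpm = 2550.68

set_propeller: D = 3.422 m, P = 4.324 m (p = P/D = 1.263589); state ← (V=0, rpm=0)
throttle_to(1148): rpm ← 1148
throttle_to(5836): rpm ← 5836
set_airspeed(35.13): V ← 35.13 m/s
adjust_throttle(-1040): rpm ← 5836 -1040 = 4796
adjust_airspeed(-7.49): V ← 35.13 -7.49 = 27.64 m/s
throttle_to(978): rpm ← 978
adjust_throttle(-436): rpm ← 978 -436 = 542
final state: V = 27.64 m/s, rpm = 542 → n = rpm/60 = 9.033333 rev/s
target J* = 0.19; solve J* = V/(n·D) for n: n = V/(J*·D) = 27.64/(0.19 × 3.422) = 42.511305 rev/s
rpm = 60·n = 2550.678274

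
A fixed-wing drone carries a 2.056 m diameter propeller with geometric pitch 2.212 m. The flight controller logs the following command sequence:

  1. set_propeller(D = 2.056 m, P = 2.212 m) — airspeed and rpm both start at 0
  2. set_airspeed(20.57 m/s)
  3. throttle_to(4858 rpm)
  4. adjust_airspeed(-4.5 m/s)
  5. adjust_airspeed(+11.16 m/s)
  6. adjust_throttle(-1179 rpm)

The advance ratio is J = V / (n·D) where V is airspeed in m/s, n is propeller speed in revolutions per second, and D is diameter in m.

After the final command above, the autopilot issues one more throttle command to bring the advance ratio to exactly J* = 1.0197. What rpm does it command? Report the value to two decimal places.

rpm = 779.30

set_propeller: D = 2.056 m, P = 2.212 m (p = P/D = 1.075875); state ← (V=0, rpm=0)
set_airspeed(20.57): V ← 20.57 m/s
throttle_to(4858): rpm ← 4858
adjust_airspeed(-4.5): V ← 20.57 -4.5 = 16.07 m/s
adjust_airspeed(+11.16): V ← 16.07 +11.16 = 27.23 m/s
adjust_throttle(-1179): rpm ← 4858 -1179 = 3679
final state: V = 27.23 m/s, rpm = 3679 → n = rpm/60 = 61.316667 rev/s
target J* = 1.0197; solve J* = V/(n·D) for n: n = V/(J*·D) = 27.23/(1.0197 × 2.056) = 12.988294 rev/s
rpm = 60·n = 779.297642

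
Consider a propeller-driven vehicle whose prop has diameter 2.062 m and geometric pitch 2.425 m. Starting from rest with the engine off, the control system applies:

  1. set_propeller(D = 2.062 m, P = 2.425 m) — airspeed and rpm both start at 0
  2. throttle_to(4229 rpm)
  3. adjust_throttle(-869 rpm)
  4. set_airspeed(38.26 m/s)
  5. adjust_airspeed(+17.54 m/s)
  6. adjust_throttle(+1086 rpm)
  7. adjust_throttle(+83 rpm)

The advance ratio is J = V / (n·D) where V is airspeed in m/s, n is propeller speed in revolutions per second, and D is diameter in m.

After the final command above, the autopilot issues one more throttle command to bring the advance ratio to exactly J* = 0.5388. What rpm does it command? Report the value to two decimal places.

rpm = 3013.49

set_propeller: D = 2.062 m, P = 2.425 m (p = P/D = 1.176043); state ← (V=0, rpm=0)
throttle_to(4229): rpm ← 4229
adjust_throttle(-869): rpm ← 4229 -869 = 3360
set_airspeed(38.26): V ← 38.26 m/s
adjust_airspeed(+17.54): V ← 38.26 +17.54 = 55.8 m/s
adjust_throttle(+1086): rpm ← 3360 +1086 = 4446
adjust_throttle(+83): rpm ← 4446 +83 = 4529
final state: V = 55.8 m/s, rpm = 4529 → n = rpm/60 = 75.483333 rev/s
target J* = 0.5388; solve J* = V/(n·D) for n: n = V/(J*·D) = 55.8/(0.5388 × 2.062) = 50.224769 rev/s
rpm = 60·n = 3013.486161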